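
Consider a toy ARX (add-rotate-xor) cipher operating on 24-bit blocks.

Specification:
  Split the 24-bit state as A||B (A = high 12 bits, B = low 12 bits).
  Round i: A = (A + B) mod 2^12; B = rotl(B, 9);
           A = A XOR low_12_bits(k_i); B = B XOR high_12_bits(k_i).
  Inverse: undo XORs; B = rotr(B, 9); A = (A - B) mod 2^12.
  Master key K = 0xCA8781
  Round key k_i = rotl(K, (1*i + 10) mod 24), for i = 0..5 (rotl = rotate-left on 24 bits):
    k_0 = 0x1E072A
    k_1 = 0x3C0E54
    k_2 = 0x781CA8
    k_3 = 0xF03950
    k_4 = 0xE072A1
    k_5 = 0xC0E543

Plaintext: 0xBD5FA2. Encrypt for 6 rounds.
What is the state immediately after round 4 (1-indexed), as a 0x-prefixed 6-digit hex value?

0x1E8D5E

s_0 = plaintext = 0xBD5FA2
s_1 = Round(s_0, k_0) = 0xC5D414
s_2 = Round(s_1, k_1) = 0xE25B42
s_3 = Round(s_2, k_2) = 0x5CF2E9
s_4 = Round(s_3, k_3) = 0x1E8D5E
s_5 = Round(s_4, k_4) = 0xDE73AC
s_6 = Round(s_5, k_5) = 0x4D047B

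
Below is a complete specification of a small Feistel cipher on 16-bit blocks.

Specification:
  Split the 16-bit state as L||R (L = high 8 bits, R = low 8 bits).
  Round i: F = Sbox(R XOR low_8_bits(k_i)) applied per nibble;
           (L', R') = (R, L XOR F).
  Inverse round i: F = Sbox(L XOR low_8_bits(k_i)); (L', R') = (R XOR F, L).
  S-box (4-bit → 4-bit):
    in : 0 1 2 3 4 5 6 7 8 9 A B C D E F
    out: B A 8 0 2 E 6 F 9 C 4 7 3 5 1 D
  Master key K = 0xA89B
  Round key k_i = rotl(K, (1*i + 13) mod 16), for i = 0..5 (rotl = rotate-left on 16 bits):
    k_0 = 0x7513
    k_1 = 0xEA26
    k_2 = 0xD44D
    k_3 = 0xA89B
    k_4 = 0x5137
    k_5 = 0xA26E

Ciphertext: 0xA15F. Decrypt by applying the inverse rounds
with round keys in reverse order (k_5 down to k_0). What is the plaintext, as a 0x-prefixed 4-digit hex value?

0xA1F3

s_0 = ciphertext = 0xA15F
s_1 = InvRound(s_0, k_5) = 0x62A1
s_2 = InvRound(s_1, k_4) = 0x4F62
s_3 = InvRound(s_2, k_3) = 0x304F
s_4 = InvRound(s_3, k_2) = 0xBA30
s_5 = InvRound(s_4, k_1) = 0xF3BA
s_6 = InvRound(s_5, k_0) = 0xA1F3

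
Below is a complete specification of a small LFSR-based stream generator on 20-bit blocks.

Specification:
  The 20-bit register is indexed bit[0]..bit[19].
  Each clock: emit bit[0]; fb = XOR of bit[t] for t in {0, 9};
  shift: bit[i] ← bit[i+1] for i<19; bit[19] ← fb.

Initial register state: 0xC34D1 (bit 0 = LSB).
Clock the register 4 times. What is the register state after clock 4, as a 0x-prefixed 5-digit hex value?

0xBC34D

reg_0 = 0xC34D1
clock 1: out=1, reg = 0xE1A68
clock 2: out=0, reg = 0xF0D34
clock 3: out=0, reg = 0x7869A
clock 4: out=0, reg = 0xBC34D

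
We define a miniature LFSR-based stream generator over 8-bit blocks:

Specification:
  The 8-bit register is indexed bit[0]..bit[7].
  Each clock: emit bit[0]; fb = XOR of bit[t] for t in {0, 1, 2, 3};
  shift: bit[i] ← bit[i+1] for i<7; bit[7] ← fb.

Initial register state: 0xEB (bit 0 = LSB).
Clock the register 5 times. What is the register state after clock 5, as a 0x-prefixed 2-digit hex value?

0xCF

reg_0 = 0xEB
clock 1: out=1, reg = 0xF5
clock 2: out=1, reg = 0x7A
clock 3: out=0, reg = 0x3D
clock 4: out=1, reg = 0x9E
clock 5: out=0, reg = 0xCF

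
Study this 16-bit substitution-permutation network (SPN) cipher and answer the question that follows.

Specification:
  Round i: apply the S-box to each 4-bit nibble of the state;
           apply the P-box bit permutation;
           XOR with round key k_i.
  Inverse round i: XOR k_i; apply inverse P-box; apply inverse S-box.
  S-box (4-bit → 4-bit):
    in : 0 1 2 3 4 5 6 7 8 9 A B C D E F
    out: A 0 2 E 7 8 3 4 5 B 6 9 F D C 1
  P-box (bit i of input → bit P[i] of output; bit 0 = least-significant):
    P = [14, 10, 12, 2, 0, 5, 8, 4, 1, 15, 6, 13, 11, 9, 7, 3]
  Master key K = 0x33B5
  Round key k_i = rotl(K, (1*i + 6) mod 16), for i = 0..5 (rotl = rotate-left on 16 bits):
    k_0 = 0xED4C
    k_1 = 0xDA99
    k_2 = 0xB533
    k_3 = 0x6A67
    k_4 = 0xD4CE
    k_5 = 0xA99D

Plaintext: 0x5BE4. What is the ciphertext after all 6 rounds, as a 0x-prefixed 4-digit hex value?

0xF5CE

s_0 = plaintext = 0x5BE4
s_1 = Round(s_0, k_0) = 0x9856
s_2 = Round(s_1, k_1) = 0x94C3
s_3 = Round(s_2, k_2) = 0x2A4C
s_4 = Round(s_3, k_3) = 0xBD02
s_5 = Round(s_4, k_4) = 0xF8B4
s_6 = Round(s_5, k_5) = 0xF5CE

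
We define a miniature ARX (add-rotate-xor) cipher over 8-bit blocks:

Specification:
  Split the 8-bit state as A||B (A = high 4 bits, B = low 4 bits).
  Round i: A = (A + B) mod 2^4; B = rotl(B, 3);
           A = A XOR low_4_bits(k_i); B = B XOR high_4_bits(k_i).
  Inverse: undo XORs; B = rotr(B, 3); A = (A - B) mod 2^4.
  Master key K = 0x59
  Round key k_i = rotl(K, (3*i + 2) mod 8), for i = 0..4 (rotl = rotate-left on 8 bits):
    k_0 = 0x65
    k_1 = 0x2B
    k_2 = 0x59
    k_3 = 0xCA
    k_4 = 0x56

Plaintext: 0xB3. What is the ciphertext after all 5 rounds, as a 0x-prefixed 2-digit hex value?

s_0 = plaintext = 0xB3
s_1 = Round(s_0, k_0) = 0xBF
s_2 = Round(s_1, k_1) = 0x1D
s_3 = Round(s_2, k_2) = 0x7B
s_4 = Round(s_3, k_3) = 0x81
s_5 = Round(s_4, k_4) = 0xFD

0xFD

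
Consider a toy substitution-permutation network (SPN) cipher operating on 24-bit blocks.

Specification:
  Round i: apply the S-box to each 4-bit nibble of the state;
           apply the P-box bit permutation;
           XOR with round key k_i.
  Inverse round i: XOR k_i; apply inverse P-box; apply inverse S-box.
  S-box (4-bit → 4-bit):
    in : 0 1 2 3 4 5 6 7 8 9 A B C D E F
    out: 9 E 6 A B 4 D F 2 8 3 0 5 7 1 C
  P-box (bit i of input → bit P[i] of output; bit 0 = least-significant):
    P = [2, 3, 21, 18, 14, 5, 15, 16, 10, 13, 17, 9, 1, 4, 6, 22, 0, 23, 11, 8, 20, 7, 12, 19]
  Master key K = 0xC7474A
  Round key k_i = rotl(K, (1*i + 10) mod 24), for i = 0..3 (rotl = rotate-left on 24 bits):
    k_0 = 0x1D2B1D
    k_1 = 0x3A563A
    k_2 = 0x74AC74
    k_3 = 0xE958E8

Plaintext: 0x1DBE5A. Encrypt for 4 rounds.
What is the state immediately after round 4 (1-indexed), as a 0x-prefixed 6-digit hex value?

0x417651

s_0 = plaintext = 0x1DBE5A
s_1 = Round(s_0, k_0) = 0x95B790
s_2 = Round(s_1, k_1) = 0x35783E
s_3 = Round(s_2, k_2) = 0x3D8482
s_4 = Round(s_3, k_3) = 0x417651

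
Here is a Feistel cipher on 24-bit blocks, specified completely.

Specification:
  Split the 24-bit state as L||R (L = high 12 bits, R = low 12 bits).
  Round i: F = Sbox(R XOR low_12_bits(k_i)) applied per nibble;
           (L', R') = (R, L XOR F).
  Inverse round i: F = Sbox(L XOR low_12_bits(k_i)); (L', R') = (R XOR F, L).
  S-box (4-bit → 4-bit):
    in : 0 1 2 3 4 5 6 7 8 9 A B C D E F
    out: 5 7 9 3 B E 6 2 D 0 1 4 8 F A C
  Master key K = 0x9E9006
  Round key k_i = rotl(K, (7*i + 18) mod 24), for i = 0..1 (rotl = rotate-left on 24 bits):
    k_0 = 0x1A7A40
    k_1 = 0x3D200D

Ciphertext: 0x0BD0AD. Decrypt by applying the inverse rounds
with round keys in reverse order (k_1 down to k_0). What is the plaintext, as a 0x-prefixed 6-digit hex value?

s_0 = ciphertext = 0x0BD0AD
s_1 = InvRound(s_0, k_1) = 0x5E80BD
s_2 = InvRound(s_1, k_0) = 0xCA05E8

0xCA05E8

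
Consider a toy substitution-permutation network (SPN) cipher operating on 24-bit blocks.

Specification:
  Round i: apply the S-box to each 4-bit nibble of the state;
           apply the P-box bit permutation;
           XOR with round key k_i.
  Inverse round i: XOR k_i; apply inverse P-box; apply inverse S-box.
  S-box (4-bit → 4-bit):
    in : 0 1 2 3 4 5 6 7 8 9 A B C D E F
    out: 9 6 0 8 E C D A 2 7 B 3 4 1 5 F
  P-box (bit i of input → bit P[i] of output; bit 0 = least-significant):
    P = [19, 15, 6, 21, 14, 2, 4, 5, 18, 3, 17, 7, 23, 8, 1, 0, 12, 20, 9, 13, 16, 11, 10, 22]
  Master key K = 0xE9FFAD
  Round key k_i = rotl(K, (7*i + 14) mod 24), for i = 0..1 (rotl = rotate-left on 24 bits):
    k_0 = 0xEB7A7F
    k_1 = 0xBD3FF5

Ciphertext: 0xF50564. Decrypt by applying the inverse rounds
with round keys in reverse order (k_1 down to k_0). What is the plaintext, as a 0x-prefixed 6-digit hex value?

s_0 = ciphertext = 0xF50564
s_1 = InvRound(s_0, k_1) = 0x7633CD
s_2 = InvRound(s_1, k_0) = 0xB8906D

0xB8906D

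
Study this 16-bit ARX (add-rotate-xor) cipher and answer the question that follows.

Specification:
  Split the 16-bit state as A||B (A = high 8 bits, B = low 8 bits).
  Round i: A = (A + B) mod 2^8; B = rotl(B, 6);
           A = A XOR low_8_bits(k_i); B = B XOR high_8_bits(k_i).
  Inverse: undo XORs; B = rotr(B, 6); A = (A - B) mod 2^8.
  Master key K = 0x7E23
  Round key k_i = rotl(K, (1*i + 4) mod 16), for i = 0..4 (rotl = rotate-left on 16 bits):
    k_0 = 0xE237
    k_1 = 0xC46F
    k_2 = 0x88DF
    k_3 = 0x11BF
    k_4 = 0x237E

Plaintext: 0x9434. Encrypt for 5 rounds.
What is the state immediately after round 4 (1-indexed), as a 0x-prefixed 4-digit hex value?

s_0 = plaintext = 0x9434
s_1 = Round(s_0, k_0) = 0xFFEF
s_2 = Round(s_1, k_1) = 0x813F
s_3 = Round(s_2, k_2) = 0x1F47
s_4 = Round(s_3, k_3) = 0xD9C0
s_5 = Round(s_4, k_4) = 0xE713

0xD9C0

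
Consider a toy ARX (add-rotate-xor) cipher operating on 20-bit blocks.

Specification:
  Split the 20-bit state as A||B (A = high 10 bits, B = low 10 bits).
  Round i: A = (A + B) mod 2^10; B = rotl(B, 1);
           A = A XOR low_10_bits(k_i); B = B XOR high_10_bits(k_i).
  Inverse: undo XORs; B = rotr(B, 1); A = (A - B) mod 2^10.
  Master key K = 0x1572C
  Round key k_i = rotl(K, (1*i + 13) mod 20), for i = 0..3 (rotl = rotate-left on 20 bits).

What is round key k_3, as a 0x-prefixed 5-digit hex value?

0xC1572

K = 0x1572C
k_0 = rotl(K, (1*0+13) mod 20) = rotl(K, 13) = 0x582AE
k_1 = rotl(K, (1*1+13) mod 20) = rotl(K, 14) = 0xB055C
k_2 = rotl(K, (1*2+13) mod 20) = rotl(K, 15) = 0x60AB9
k_3 = rotl(K, (1*3+13) mod 20) = rotl(K, 16) = 0xC1572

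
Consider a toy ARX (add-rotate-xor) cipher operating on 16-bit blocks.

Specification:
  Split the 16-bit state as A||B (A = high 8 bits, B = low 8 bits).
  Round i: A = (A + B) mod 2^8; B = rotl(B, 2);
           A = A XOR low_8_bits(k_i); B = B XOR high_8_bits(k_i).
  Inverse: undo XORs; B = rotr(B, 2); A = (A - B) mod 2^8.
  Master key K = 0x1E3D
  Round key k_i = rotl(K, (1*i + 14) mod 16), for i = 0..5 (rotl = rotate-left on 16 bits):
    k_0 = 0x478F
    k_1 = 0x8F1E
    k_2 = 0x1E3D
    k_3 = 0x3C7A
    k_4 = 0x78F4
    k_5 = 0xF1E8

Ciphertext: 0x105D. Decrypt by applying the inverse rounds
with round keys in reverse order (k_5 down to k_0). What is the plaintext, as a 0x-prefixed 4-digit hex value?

s_0 = ciphertext = 0x105D
s_1 = InvRound(s_0, k_5) = 0xCD2B
s_2 = InvRound(s_1, k_4) = 0x65D4
s_3 = InvRound(s_2, k_3) = 0xE53A
s_4 = InvRound(s_3, k_2) = 0xCF09
s_5 = InvRound(s_4, k_1) = 0x30A1
s_6 = InvRound(s_5, k_0) = 0x06B9

0x06B9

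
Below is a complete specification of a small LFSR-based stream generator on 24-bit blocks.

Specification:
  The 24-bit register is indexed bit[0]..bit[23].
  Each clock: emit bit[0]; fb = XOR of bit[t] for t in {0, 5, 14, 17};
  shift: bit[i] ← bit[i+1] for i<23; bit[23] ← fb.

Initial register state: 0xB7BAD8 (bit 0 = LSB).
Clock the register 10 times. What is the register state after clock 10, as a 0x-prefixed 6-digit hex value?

0x02EDEE

reg_0 = 0xB7BAD8
clock 1: out=0, reg = 0xDBDD6C
clock 2: out=0, reg = 0xEDEEB6
clock 3: out=0, reg = 0x76F75B
clock 4: out=1, reg = 0xBB7BAD
clock 5: out=1, reg = 0x5DBDD6
clock 6: out=0, reg = 0x2EDEEB
clock 7: out=1, reg = 0x176F75
clock 8: out=1, reg = 0x0BB7BA
clock 9: out=0, reg = 0x05DBDD
clock 10: out=1, reg = 0x02EDEE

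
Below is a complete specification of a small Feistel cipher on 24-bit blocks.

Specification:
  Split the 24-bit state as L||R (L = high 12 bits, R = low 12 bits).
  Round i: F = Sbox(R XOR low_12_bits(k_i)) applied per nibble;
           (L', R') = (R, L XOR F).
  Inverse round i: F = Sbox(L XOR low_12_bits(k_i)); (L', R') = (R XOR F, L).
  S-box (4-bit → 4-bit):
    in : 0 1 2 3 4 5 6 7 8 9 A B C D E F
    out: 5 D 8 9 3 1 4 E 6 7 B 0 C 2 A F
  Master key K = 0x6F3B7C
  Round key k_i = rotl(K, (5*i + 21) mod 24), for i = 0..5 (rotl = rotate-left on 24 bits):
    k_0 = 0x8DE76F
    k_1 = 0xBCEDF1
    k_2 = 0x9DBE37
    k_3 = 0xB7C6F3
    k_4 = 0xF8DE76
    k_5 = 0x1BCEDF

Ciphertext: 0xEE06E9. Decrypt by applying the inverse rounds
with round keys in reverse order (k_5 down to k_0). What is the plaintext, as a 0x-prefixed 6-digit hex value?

0x2289F3

s_0 = ciphertext = 0xEE06E9
s_1 = InvRound(s_0, k_5) = 0x376EE0
s_2 = InvRound(s_1, k_4) = 0xCB5376
s_3 = InvRound(s_2, k_3) = 0x842CB5
s_4 = InvRound(s_3, k_2) = 0x854842
s_5 = InvRound(s_4, k_1) = 0x9F3854
s_6 = InvRound(s_5, k_0) = 0x2289F3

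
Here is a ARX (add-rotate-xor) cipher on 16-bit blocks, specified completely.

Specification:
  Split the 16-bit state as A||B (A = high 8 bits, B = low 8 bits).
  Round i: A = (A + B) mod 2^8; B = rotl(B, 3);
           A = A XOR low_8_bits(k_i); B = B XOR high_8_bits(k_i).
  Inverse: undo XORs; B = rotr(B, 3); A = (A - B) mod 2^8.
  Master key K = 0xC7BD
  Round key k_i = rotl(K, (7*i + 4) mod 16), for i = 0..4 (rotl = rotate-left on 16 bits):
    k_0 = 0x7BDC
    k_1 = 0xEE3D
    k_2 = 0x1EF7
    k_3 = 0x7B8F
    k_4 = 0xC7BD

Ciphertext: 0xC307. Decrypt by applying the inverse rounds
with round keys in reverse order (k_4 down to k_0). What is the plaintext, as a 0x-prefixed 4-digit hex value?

0x44ED

s_0 = ciphertext = 0xC307
s_1 = InvRound(s_0, k_4) = 0x6618
s_2 = InvRound(s_1, k_3) = 0x7D6C
s_3 = InvRound(s_2, k_2) = 0x3C4E
s_4 = InvRound(s_3, k_1) = 0xED14
s_5 = InvRound(s_4, k_0) = 0x44ED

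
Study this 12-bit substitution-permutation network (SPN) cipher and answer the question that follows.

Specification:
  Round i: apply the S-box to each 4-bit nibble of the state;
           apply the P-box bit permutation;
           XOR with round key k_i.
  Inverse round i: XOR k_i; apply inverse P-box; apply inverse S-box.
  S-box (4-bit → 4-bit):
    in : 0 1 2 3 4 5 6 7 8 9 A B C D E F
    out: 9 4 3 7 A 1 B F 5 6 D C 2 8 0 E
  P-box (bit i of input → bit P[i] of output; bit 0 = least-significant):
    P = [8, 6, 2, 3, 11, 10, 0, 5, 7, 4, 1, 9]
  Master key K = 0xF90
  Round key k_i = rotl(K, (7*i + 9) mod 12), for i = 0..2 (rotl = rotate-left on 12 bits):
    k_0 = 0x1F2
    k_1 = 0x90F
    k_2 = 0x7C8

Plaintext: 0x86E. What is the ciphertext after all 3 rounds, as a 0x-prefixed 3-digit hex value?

s_0 = plaintext = 0x86E
s_1 = Round(s_0, k_0) = 0xD50
s_2 = Round(s_1, k_1) = 0x207
s_3 = Round(s_2, k_2) = 0xE34

0xE34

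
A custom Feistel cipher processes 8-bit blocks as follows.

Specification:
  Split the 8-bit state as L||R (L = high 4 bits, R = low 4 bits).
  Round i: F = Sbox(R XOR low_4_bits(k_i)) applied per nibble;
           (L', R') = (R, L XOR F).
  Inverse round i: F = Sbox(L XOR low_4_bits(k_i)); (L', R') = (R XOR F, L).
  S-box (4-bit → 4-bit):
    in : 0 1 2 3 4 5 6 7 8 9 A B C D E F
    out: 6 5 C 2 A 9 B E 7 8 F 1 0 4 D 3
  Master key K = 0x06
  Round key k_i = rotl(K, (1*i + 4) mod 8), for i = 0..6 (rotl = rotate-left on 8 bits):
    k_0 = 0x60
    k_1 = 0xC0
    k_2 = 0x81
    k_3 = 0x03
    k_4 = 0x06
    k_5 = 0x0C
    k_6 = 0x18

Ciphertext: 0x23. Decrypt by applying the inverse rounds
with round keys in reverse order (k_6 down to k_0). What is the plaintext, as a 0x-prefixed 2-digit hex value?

0xFB

s_0 = ciphertext = 0x23
s_1 = InvRound(s_0, k_6) = 0xC2
s_2 = InvRound(s_1, k_5) = 0x4C
s_3 = InvRound(s_2, k_4) = 0x04
s_4 = InvRound(s_3, k_3) = 0x60
s_5 = InvRound(s_4, k_2) = 0xE6
s_6 = InvRound(s_5, k_1) = 0xBE
s_7 = InvRound(s_6, k_0) = 0xFB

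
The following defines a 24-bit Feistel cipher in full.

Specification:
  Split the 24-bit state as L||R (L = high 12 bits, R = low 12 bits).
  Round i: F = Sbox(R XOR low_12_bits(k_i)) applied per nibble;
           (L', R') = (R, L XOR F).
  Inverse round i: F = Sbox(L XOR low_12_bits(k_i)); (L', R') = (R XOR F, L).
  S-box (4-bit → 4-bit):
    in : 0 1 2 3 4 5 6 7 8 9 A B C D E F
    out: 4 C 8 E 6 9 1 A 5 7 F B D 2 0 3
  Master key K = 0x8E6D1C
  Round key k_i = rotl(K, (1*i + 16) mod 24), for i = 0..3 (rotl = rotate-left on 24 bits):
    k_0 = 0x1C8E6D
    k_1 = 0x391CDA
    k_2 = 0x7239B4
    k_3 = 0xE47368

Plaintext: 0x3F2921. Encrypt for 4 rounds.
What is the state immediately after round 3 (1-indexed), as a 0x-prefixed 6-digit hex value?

s_0 = plaintext = 0x3F2921
s_1 = Round(s_0, k_0) = 0x92199F
s_2 = Round(s_1, k_1) = 0x99F048
s_3 = Round(s_2, k_2) = 0x048EA2
s_4 = Round(s_3, k_3) = 0xEA2297

0x048EA2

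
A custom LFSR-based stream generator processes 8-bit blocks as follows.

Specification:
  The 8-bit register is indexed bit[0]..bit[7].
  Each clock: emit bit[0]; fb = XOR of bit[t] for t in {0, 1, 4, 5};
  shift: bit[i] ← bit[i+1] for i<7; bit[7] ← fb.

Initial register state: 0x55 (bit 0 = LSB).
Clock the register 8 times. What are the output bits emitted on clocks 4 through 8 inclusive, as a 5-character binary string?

01010

reg_0 = 0x55
clock 1: out=1, reg = 0x2A
clock 2: out=0, reg = 0x15
clock 3: out=1, reg = 0x0A
clock 4: out=0, reg = 0x85
clock 5: out=1, reg = 0xC2
clock 6: out=0, reg = 0xE1
clock 7: out=1, reg = 0x70
clock 8: out=0, reg = 0x38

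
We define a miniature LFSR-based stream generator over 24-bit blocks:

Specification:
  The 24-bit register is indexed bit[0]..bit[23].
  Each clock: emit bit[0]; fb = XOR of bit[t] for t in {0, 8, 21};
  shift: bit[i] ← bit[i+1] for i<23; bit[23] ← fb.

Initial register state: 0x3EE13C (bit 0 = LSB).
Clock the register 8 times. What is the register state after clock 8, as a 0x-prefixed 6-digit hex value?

reg_0 = 0x3EE13C
clock 1: out=0, reg = 0x1F709E
clock 2: out=0, reg = 0x0FB84F
clock 3: out=1, reg = 0x87DC27
clock 4: out=1, reg = 0xC3EE13
clock 5: out=1, reg = 0xE1F709
clock 6: out=1, reg = 0xF0FB84
clock 7: out=0, reg = 0x787DC2
clock 8: out=0, reg = 0x3C3EE1

0x3C3EE1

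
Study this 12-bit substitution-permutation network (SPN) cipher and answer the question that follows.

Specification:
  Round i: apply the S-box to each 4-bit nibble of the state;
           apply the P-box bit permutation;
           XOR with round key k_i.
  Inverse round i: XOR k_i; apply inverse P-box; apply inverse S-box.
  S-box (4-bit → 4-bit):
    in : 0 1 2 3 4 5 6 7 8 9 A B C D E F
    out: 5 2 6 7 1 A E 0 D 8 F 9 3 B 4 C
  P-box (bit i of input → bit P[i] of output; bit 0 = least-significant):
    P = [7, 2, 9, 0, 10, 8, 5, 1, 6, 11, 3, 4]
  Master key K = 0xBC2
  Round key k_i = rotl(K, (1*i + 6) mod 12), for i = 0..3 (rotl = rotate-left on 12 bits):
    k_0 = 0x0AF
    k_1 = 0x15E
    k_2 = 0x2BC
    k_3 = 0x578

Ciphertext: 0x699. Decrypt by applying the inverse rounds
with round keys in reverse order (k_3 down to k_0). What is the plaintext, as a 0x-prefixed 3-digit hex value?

0x8B0

s_0 = ciphertext = 0x699
s_1 = InvRound(s_0, k_3) = 0x428
s_2 = InvRound(s_1, k_2) = 0x943
s_3 = InvRound(s_2, k_1) = 0x675
s_4 = InvRound(s_3, k_0) = 0x8B0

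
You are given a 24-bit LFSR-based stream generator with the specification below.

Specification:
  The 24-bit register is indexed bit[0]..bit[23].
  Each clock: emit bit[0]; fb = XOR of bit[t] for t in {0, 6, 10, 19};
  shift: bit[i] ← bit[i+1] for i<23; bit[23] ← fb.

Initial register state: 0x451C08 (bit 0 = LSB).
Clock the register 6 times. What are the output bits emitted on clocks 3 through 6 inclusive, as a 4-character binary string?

reg_0 = 0x451C08
clock 1: out=0, reg = 0xA28E04
clock 2: out=0, reg = 0xD14702
clock 3: out=0, reg = 0xE8A381
clock 4: out=1, reg = 0x7451C0
clock 5: out=0, reg = 0xBA28E0
clock 6: out=0, reg = 0x5D1470

0100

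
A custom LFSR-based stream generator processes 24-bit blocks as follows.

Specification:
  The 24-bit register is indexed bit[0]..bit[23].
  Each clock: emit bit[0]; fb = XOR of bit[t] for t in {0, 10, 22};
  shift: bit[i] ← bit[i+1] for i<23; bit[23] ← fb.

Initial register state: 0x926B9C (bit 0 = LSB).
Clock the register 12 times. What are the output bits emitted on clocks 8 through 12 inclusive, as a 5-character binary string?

11101

reg_0 = 0x926B9C
clock 1: out=0, reg = 0x4935CE
clock 2: out=0, reg = 0x249AE7
clock 3: out=1, reg = 0x924D73
clock 4: out=1, reg = 0x4926B9
clock 5: out=1, reg = 0xA4935C
clock 6: out=0, reg = 0x5249AE
clock 7: out=0, reg = 0xA924D7
clock 8: out=1, reg = 0x54926B
clock 9: out=1, reg = 0x2A4935
clock 10: out=1, reg = 0x95249A
clock 11: out=0, reg = 0xCA924D
clock 12: out=1, reg = 0x654926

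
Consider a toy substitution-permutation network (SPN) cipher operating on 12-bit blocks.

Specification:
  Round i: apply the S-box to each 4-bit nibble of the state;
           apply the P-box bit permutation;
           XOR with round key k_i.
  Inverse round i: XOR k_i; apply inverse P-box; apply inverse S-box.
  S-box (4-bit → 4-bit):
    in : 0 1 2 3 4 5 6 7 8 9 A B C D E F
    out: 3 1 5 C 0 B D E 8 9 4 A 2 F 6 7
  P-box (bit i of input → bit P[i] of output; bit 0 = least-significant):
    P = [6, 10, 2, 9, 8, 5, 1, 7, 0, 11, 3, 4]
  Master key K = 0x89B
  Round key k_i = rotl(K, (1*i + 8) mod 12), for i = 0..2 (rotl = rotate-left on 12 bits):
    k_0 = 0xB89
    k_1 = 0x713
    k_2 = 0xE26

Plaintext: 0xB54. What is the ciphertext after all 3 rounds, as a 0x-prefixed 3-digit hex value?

s_0 = plaintext = 0xB54
s_1 = Round(s_0, k_0) = 0x239
s_2 = Round(s_1, k_1) = 0x5D8
s_3 = Round(s_2, k_2) = 0x595

0x595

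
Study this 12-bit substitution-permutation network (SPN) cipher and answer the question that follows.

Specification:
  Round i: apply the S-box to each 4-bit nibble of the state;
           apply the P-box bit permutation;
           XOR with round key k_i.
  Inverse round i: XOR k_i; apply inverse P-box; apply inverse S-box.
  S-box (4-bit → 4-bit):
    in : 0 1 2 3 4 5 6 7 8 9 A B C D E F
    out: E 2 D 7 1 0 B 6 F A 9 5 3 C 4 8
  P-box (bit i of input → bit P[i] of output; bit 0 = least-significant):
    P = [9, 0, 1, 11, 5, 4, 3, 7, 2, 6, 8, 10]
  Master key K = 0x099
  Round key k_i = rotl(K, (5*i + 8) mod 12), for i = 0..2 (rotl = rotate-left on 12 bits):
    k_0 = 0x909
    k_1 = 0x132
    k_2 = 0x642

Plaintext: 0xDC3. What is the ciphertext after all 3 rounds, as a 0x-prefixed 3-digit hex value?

0x8DE

s_0 = plaintext = 0xDC3
s_1 = Round(s_0, k_0) = 0xE3A
s_2 = Round(s_1, k_1) = 0xA0A
s_3 = Round(s_2, k_2) = 0x8DE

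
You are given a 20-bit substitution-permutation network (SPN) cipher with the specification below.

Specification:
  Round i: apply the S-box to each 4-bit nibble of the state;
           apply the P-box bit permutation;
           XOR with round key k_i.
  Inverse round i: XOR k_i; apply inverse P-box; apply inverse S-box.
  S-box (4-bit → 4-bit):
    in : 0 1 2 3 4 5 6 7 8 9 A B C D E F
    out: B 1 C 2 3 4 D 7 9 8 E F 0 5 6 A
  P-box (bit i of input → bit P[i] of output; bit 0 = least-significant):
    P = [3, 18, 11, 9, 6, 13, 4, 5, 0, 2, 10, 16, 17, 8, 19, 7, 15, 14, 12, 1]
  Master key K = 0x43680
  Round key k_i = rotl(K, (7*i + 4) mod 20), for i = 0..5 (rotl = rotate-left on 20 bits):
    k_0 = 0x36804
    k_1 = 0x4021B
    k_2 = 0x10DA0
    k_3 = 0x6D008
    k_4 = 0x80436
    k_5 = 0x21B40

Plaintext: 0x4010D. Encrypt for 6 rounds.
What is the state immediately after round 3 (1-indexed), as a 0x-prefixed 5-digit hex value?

0x89246

s_0 = plaintext = 0x4010D
s_1 = Round(s_0, k_0) = 0x181ED
s_2 = Round(s_1, k_1) = 0x6AA82
s_3 = Round(s_2, k_2) = 0x89246
s_4 = Round(s_3, k_3) = 0x77EC2
s_5 = Round(s_4, k_4) = 0x2DB32
s_6 = Round(s_5, k_5) = 0x92547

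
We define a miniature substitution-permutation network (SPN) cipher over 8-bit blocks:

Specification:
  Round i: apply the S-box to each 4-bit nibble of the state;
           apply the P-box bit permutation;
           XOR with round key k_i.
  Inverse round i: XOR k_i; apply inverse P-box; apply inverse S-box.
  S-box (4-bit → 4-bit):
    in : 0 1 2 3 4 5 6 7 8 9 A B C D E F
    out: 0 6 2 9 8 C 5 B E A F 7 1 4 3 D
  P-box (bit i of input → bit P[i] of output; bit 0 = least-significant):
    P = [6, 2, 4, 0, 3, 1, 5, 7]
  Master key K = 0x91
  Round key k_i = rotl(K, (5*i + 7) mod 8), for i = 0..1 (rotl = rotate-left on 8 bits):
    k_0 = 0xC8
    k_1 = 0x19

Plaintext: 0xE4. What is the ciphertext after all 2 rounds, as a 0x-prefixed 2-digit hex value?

0x50

s_0 = plaintext = 0xE4
s_1 = Round(s_0, k_0) = 0xC3
s_2 = Round(s_1, k_1) = 0x50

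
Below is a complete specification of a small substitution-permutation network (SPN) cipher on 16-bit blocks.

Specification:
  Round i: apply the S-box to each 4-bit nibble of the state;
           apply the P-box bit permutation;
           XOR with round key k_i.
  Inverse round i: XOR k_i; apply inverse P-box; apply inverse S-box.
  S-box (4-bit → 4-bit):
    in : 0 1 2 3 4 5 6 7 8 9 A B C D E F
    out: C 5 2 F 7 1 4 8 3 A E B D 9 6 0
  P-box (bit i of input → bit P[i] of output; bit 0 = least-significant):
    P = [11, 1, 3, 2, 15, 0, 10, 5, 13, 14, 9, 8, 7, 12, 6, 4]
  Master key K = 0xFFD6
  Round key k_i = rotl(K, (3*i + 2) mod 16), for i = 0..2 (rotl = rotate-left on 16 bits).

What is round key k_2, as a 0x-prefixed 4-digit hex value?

K = 0xFFD6
k_0 = rotl(K, (3*0+2) mod 16) = rotl(K, 2) = 0xFF5B
k_1 = rotl(K, (3*1+2) mod 16) = rotl(K, 5) = 0xFADF
k_2 = rotl(K, (3*2+2) mod 16) = rotl(K, 8) = 0xD6FF

0xD6FF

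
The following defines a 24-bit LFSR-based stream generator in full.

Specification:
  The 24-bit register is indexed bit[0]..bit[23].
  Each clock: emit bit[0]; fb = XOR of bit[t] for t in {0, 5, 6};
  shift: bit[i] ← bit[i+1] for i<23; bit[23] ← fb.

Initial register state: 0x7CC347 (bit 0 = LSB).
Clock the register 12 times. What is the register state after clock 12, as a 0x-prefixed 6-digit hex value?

0x6507CC

reg_0 = 0x7CC347
clock 1: out=1, reg = 0x3E61A3
clock 2: out=1, reg = 0x1F30D1
clock 3: out=1, reg = 0x0F9868
clock 4: out=0, reg = 0x07CC34
clock 5: out=0, reg = 0x83E61A
clock 6: out=0, reg = 0x41F30D
clock 7: out=1, reg = 0xA0F986
clock 8: out=0, reg = 0x507CC3
clock 9: out=1, reg = 0x283E61
clock 10: out=1, reg = 0x941F30
clock 11: out=0, reg = 0xCA0F98
clock 12: out=0, reg = 0x6507CC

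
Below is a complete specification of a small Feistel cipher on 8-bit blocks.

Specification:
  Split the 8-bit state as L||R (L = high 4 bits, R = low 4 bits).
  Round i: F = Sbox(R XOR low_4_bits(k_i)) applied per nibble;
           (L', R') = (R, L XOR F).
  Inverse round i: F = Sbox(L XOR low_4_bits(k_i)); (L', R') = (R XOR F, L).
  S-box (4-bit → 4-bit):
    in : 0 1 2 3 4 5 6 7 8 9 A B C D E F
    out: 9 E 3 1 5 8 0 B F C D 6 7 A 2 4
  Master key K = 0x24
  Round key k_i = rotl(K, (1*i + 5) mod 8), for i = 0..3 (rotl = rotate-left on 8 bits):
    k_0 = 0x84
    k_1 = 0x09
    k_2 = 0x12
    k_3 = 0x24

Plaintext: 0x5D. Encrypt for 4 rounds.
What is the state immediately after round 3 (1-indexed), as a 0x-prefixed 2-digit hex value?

0x49

s_0 = plaintext = 0x5D
s_1 = Round(s_0, k_0) = 0xD9
s_2 = Round(s_1, k_1) = 0x94
s_3 = Round(s_2, k_2) = 0x49
s_4 = Round(s_3, k_3) = 0x9E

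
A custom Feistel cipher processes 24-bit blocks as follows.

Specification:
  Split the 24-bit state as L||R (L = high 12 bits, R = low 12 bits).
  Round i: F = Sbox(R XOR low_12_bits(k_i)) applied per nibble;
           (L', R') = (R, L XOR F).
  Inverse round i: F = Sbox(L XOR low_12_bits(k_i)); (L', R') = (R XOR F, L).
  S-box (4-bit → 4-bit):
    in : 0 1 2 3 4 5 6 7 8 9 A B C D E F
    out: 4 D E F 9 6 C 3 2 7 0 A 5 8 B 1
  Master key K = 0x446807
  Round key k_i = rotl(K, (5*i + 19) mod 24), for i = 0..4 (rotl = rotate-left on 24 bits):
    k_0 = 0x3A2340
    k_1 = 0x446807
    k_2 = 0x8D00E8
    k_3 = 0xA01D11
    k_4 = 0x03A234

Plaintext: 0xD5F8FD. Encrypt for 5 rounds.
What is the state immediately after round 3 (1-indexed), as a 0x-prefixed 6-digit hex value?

s_0 = plaintext = 0xD5F8FD
s_1 = Round(s_0, k_0) = 0x8FD7F7
s_2 = Round(s_1, k_1) = 0x7F79E9
s_3 = Round(s_2, k_2) = 0x9E90BA
s_4 = Round(s_3, k_3) = 0x0BA1E3
s_5 = Round(s_4, k_4) = 0x1E3F39

0x9E90BA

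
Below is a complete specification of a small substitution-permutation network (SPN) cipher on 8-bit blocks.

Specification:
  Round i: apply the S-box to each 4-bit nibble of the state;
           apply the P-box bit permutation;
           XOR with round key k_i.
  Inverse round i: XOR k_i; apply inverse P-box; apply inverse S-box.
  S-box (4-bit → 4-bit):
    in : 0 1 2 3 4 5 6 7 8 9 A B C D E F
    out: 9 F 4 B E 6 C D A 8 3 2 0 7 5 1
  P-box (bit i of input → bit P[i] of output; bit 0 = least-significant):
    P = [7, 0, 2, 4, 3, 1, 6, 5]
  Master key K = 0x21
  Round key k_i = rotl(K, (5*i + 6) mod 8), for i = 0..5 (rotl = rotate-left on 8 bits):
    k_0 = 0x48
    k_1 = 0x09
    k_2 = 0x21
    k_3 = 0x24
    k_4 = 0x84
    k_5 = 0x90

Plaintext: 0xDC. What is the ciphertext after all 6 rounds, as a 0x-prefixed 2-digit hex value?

0x43

s_0 = plaintext = 0xDC
s_1 = Round(s_0, k_0) = 0x02
s_2 = Round(s_1, k_1) = 0x25
s_3 = Round(s_2, k_2) = 0x64
s_4 = Round(s_3, k_3) = 0x51
s_5 = Round(s_4, k_4) = 0x53
s_6 = Round(s_5, k_5) = 0x43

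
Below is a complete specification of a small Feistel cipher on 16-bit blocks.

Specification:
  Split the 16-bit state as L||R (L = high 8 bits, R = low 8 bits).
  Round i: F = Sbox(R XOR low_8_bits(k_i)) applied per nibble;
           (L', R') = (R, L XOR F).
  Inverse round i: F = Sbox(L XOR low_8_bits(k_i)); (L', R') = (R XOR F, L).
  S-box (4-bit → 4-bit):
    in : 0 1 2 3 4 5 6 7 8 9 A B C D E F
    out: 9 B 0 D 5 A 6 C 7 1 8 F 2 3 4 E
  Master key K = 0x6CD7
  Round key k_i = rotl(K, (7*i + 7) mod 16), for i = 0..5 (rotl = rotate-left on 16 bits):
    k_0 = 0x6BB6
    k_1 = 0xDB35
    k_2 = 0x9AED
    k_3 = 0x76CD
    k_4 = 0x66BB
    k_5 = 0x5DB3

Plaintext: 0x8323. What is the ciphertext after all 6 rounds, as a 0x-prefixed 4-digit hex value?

s_0 = plaintext = 0x8323
s_1 = Round(s_0, k_0) = 0x2399
s_2 = Round(s_1, k_1) = 0x99A1
s_3 = Round(s_2, k_2) = 0xA1CB
s_4 = Round(s_3, k_3) = 0xCB37
s_5 = Round(s_4, k_4) = 0x37B9
s_6 = Round(s_5, k_5) = 0xB9AF

0xB9AF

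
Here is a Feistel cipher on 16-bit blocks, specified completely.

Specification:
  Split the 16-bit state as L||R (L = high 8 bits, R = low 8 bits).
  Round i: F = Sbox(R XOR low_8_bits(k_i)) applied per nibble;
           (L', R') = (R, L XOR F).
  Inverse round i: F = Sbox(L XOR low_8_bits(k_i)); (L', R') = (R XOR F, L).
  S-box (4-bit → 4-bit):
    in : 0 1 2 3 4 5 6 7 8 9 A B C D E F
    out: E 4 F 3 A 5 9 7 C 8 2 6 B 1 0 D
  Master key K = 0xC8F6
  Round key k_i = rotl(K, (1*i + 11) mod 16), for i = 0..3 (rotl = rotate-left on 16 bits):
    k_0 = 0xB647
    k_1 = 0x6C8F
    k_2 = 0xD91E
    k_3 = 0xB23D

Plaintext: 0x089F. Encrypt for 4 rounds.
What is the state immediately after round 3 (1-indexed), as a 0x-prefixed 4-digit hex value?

s_0 = plaintext = 0x089F
s_1 = Round(s_0, k_0) = 0x9F14
s_2 = Round(s_1, k_1) = 0x1419
s_3 = Round(s_2, k_2) = 0x19F3
s_4 = Round(s_3, k_3) = 0xF3A9

0x19F3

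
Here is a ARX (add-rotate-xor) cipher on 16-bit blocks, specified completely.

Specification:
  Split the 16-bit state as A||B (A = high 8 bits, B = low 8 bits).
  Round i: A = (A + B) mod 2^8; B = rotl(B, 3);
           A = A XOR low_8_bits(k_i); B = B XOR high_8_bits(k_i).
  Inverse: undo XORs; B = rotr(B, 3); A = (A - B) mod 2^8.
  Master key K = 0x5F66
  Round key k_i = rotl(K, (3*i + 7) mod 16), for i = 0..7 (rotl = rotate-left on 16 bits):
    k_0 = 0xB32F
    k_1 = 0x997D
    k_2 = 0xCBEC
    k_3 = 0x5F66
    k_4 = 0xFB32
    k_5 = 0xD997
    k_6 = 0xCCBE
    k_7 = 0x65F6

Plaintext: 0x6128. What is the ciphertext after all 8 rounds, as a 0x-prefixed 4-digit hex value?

0x53AA

s_0 = plaintext = 0x6128
s_1 = Round(s_0, k_0) = 0xA6F2
s_2 = Round(s_1, k_1) = 0xE50E
s_3 = Round(s_2, k_2) = 0x1FBB
s_4 = Round(s_3, k_3) = 0xBC82
s_5 = Round(s_4, k_4) = 0x0CEF
s_6 = Round(s_5, k_5) = 0x6CA6
s_7 = Round(s_6, k_6) = 0xACF9
s_8 = Round(s_7, k_7) = 0x53AA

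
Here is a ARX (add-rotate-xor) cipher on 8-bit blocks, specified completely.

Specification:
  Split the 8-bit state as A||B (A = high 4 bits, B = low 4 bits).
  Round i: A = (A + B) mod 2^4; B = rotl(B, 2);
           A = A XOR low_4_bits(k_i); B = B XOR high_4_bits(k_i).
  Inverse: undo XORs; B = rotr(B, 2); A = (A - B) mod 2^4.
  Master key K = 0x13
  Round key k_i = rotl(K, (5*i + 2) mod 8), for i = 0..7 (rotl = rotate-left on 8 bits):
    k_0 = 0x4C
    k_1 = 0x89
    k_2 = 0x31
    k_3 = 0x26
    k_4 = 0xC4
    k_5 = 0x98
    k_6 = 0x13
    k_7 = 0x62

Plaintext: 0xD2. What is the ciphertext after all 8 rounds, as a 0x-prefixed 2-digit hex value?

s_0 = plaintext = 0xD2
s_1 = Round(s_0, k_0) = 0x3C
s_2 = Round(s_1, k_1) = 0x6B
s_3 = Round(s_2, k_2) = 0x0D
s_4 = Round(s_3, k_3) = 0xB5
s_5 = Round(s_4, k_4) = 0x49
s_6 = Round(s_5, k_5) = 0x5F
s_7 = Round(s_6, k_6) = 0x7E
s_8 = Round(s_7, k_7) = 0x7D

0x7D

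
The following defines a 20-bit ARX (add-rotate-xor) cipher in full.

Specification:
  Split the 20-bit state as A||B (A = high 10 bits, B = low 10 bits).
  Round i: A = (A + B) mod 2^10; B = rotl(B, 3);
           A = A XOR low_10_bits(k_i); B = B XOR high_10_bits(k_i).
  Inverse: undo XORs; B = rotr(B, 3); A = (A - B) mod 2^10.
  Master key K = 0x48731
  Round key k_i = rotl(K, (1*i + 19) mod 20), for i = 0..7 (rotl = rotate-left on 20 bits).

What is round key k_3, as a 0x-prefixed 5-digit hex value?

0x21CC5

K = 0x48731
k_0 = rotl(K, (1*0+19) mod 20) = rotl(K, 19) = 0xA4398
k_1 = rotl(K, (1*1+19) mod 20) = rotl(K, 0) = 0x48731
k_2 = rotl(K, (1*2+19) mod 20) = rotl(K, 1) = 0x90E62
k_3 = rotl(K, (1*3+19) mod 20) = rotl(K, 2) = 0x21CC5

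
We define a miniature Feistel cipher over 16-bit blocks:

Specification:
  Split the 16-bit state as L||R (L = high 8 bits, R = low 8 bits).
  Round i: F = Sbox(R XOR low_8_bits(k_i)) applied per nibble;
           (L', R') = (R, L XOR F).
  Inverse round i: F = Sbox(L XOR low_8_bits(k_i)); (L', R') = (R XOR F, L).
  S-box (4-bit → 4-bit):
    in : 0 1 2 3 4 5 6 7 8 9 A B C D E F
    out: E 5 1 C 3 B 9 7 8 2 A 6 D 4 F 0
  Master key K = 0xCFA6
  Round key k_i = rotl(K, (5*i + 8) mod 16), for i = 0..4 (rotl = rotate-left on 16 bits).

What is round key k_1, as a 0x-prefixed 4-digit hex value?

K = 0xCFA6
k_0 = rotl(K, (5*0+8) mod 16) = rotl(K, 8) = 0xA6CF
k_1 = rotl(K, (5*1+8) mod 16) = rotl(K, 13) = 0xD9F4

0xD9F4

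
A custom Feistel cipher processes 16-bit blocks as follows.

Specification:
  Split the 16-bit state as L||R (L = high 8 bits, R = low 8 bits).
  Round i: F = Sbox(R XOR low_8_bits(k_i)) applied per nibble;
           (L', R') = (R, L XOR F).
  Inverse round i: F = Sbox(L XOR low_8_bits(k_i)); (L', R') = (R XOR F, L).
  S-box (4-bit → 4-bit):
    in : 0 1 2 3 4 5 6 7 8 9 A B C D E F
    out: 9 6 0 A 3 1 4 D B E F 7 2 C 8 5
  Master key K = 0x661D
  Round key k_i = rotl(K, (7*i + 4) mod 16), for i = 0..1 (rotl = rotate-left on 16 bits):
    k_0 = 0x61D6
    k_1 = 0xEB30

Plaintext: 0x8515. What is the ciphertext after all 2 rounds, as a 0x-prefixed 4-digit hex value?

0xAFF0

s_0 = plaintext = 0x8515
s_1 = Round(s_0, k_0) = 0x15AF
s_2 = Round(s_1, k_1) = 0xAFF0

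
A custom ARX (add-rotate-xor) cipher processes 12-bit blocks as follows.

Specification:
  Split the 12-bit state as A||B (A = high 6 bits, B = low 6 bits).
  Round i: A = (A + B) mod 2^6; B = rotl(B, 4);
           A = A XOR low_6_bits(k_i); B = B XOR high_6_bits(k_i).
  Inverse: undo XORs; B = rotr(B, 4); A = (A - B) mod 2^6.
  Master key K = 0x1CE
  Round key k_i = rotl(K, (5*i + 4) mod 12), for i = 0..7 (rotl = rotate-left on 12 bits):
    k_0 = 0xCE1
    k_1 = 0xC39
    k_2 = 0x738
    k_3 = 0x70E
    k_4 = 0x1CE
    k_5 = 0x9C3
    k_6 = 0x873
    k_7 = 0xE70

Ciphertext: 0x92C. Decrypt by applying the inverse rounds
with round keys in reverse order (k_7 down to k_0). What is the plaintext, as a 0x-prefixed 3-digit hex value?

0xBAB

s_0 = ciphertext = 0x92C
s_1 = InvRound(s_0, k_7) = 0xFD5
s_2 = InvRound(s_1, k_6) = 0xE53
s_3 = InvRound(s_2, k_5) = 0x9D3
s_4 = InvRound(s_3, k_4) = 0x611
s_5 = InvRound(s_4, k_3) = 0x8B4
s_6 = InvRound(s_5, k_2) = 0xE22
s_7 = InvRound(s_6, k_1) = 0xE09
s_8 = InvRound(s_7, k_0) = 0xBAB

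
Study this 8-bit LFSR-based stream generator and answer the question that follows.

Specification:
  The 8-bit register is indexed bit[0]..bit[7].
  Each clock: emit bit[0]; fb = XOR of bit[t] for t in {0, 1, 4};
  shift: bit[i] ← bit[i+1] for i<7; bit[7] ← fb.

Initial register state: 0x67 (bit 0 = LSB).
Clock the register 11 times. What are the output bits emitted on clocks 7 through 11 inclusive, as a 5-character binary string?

reg_0 = 0x67
clock 1: out=1, reg = 0x33
clock 2: out=1, reg = 0x99
clock 3: out=1, reg = 0x4C
clock 4: out=0, reg = 0x26
clock 5: out=0, reg = 0x93
clock 6: out=1, reg = 0xC9
clock 7: out=1, reg = 0xE4
clock 8: out=0, reg = 0x72
clock 9: out=0, reg = 0x39
clock 10: out=1, reg = 0x1C
clock 11: out=0, reg = 0x8E

10010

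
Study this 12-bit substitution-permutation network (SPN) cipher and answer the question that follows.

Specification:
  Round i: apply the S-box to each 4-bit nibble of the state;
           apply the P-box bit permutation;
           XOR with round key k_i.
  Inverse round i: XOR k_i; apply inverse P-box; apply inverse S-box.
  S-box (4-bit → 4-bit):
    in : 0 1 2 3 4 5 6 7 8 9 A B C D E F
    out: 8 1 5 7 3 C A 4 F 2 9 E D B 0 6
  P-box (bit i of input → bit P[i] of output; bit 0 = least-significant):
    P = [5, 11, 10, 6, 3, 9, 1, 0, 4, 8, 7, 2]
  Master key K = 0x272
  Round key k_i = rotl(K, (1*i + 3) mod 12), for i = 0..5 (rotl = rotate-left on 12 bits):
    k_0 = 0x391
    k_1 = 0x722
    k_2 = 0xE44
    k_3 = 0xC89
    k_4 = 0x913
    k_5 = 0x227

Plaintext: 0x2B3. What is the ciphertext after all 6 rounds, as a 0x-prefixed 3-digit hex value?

0x7E2

s_0 = plaintext = 0x2B3
s_1 = Round(s_0, k_0) = 0xD22
s_2 = Round(s_1, k_1) = 0x21C
s_3 = Round(s_2, k_2) = 0xABC
s_4 = Round(s_3, k_3) = 0xAFE
s_5 = Round(s_4, k_4) = 0xB05
s_6 = Round(s_5, k_5) = 0x7E2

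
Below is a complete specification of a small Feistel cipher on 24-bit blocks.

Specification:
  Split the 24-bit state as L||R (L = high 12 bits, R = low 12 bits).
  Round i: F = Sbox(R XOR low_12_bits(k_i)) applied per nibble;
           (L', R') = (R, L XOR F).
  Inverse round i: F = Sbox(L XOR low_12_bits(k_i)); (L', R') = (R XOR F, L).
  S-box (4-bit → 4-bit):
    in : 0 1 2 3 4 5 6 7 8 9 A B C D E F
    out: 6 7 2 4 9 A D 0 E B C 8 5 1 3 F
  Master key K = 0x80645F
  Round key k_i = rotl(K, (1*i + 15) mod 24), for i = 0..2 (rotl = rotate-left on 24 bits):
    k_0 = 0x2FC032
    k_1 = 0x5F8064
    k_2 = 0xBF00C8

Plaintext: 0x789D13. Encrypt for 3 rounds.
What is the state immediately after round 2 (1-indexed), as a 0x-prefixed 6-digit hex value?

0x6AE04F

s_0 = plaintext = 0x789D13
s_1 = Round(s_0, k_0) = 0xD136AE
s_2 = Round(s_1, k_1) = 0x6AE04F
s_3 = Round(s_2, k_2) = 0x04F04E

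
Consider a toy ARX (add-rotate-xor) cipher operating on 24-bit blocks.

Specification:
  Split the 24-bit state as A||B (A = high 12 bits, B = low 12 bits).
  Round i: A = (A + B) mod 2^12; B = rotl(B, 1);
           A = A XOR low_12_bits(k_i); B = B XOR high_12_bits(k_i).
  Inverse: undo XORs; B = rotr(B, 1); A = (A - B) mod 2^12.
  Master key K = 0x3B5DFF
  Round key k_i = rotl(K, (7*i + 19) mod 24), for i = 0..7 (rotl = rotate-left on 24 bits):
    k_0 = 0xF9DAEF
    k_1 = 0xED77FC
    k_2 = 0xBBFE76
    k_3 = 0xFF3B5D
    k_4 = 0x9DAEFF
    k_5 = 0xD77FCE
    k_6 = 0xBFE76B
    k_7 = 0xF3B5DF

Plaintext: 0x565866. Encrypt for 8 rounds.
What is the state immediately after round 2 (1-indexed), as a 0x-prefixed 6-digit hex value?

0x188076

s_0 = plaintext = 0x565866
s_1 = Round(s_0, k_0) = 0x724F50
s_2 = Round(s_1, k_1) = 0x188076
s_3 = Round(s_2, k_2) = 0xF88B53
s_4 = Round(s_3, k_3) = 0x186954
s_5 = Round(s_4, k_4) = 0x425B73
s_6 = Round(s_5, k_5) = 0x056B90
s_7 = Round(s_6, k_6) = 0xC8DCDF
s_8 = Round(s_7, k_7) = 0xCB3684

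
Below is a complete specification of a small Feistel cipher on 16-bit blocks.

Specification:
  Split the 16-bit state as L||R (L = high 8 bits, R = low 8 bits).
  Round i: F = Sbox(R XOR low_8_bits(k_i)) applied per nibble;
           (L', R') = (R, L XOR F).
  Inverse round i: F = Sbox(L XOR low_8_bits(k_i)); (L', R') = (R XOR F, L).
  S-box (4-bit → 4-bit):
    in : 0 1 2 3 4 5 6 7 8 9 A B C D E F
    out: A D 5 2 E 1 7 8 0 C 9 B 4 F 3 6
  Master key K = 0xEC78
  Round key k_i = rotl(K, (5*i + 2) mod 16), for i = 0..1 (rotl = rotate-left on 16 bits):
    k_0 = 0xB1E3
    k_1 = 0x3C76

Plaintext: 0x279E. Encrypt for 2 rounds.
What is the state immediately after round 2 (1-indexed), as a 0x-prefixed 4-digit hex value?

0xA86D

s_0 = plaintext = 0x279E
s_1 = Round(s_0, k_0) = 0x9EA8
s_2 = Round(s_1, k_1) = 0xA86D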